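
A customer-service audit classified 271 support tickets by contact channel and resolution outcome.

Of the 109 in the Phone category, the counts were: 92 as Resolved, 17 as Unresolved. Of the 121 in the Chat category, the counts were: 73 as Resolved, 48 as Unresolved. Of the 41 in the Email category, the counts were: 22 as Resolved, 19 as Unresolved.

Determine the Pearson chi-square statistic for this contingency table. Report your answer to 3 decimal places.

20.855

Row totals: 109, 121, 41. Column totals: 187, 84. Grand total N = 271.
Expected counts (row total × column total / N):
  Phone, Resolved: 109×187/271 = 75.2140
  Phone, Unresolved: 109×84/271 = 33.7860
  Chat, Resolved: 121×187/271 = 83.4945
  Chat, Unresolved: 121×84/271 = 37.5055
  Email, Resolved: 41×187/271 = 28.2915
  Email, Unresolved: 41×84/271 = 12.7085
Contributions (O − E)²/E:
  (92 − 75.2140)²/75.2140 = 3.7462
  (17 − 33.7860)²/33.7860 = 8.3398
  (73 − 83.4945)²/83.4945 = 1.3191
  (48 − 37.5055)²/37.5055 = 2.9365
  (22 − 28.2915)²/28.2915 = 1.3991
  (19 − 12.7085)²/12.7085 = 3.1147
χ² = 3.7462 + 8.3398 + 1.3191 + 2.9365 + 1.3991 + 3.1147 = 20.855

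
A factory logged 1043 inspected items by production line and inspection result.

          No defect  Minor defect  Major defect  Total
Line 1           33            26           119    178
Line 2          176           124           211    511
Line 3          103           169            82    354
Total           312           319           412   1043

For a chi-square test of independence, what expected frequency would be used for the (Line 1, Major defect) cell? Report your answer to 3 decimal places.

Row total (Line 1) = 178; column total (Major defect) = 412; grand total N = 1043.
Expected count = (row total × column total) / N = 178 × 412 / 1043 = 70.313.

70.313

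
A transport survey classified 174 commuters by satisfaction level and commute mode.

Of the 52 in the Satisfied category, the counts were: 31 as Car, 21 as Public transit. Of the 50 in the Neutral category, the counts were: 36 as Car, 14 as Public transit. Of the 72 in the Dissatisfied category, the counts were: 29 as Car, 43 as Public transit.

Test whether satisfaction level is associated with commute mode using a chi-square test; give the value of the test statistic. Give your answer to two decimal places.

Row totals: 52, 50, 72. Column totals: 96, 78. Grand total N = 174.
Expected counts (row total × column total / N):
  Satisfied, Car: 52×96/174 = 28.690
  Satisfied, Public transit: 52×78/174 = 23.310
  Neutral, Car: 50×96/174 = 27.586
  Neutral, Public transit: 50×78/174 = 22.414
  Dissatisfied, Car: 72×96/174 = 39.724
  Dissatisfied, Public transit: 72×78/174 = 32.276
Contributions (O − E)²/E:
  (31 − 28.690)²/28.690 = 0.1860
  (21 − 23.310)²/23.310 = 0.2289
  (36 − 27.586)²/27.586 = 2.5664
  (14 − 22.414)²/22.414 = 3.1585
  (29 − 39.724)²/39.724 = 2.8951
  (43 − 32.276)²/32.276 = 3.5631
χ² = 0.1860 + 0.2289 + 2.5664 + 3.1585 + 2.8951 + 3.5631 = 12.60

12.60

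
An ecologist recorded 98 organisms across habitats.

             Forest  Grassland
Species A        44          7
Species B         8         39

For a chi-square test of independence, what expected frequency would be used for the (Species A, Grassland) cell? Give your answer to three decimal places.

Row total (Species A) = 51; column total (Grassland) = 46; grand total N = 98.
Expected count = (row total × column total) / N = 51 × 46 / 98 = 23.939.

23.939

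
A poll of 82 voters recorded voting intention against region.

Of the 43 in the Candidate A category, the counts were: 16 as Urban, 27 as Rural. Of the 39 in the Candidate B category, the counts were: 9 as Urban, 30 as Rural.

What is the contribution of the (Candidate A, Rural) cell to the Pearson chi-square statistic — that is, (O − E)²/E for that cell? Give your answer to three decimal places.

Row total (Candidate A) = 43; column total (Rural) = 57; N = 82.
Expected count E = 43 × 57 / 82 = 29.8902.
Contribution = (O − E)²/E = (27 − 29.8902)² / 29.8902 = 0.279.

0.279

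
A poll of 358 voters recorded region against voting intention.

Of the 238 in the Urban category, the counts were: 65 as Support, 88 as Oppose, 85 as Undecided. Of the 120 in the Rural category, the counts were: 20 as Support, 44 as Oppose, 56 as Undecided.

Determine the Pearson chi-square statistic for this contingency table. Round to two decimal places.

Row totals: 238, 120. Column totals: 85, 132, 141. Grand total N = 358.
Expected counts (row total × column total / N):
  Urban, Support: 238×85/358 = 56.508
  Urban, Oppose: 238×132/358 = 87.754
  Urban, Undecided: 238×141/358 = 93.737
  Rural, Support: 120×85/358 = 28.492
  Rural, Oppose: 120×132/358 = 44.246
  Rural, Undecided: 120×141/358 = 47.263
Contributions (O − E)²/E:
  (65 − 56.508)²/56.508 = 1.2762
  (88 − 87.754)²/87.754 = 0.0007
  (85 − 93.737)²/93.737 = 0.8144
  (20 − 28.492)²/28.492 = 2.5310
  (44 − 44.246)²/44.246 = 0.0014
  (56 − 47.263)²/47.263 = 1.6151
χ² = 1.2762 + 0.0007 + 0.8144 + 2.5310 + 0.0014 + 1.6151 = 6.24

6.24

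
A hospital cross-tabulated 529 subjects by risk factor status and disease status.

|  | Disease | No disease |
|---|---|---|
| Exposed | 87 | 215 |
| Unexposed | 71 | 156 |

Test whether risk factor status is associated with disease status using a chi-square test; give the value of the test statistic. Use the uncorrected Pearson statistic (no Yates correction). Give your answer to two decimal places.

0.38

Row totals: 302, 227. Column totals: 158, 371. Grand total N = 529.
Expected counts (row total × column total / N):
  Exposed, Disease: 302×158/529 = 90.200
  Exposed, No disease: 302×371/529 = 211.800
  Unexposed, Disease: 227×158/529 = 67.800
  Unexposed, No disease: 227×371/529 = 159.200
Contributions (O − E)²/E:
  (87 − 90.200)²/90.200 = 0.1135
  (215 − 211.800)²/211.800 = 0.0483
  (71 − 67.800)²/67.800 = 0.1510
  (156 − 159.200)²/159.200 = 0.0643
χ² = 0.1135 + 0.0483 + 0.1510 + 0.0643 = 0.38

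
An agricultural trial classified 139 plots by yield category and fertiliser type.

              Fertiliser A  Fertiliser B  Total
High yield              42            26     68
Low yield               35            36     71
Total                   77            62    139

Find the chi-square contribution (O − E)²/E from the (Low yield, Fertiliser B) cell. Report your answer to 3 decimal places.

0.592

Row total (Low yield) = 71; column total (Fertiliser B) = 62; N = 139.
Expected count E = 71 × 62 / 139 = 31.6691.
Contribution = (O − E)²/E = (36 − 31.6691)² / 31.6691 = 0.592.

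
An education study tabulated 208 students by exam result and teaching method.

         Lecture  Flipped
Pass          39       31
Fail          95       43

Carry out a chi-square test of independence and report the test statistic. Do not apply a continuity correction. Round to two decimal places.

3.49

Row totals: 70, 138. Column totals: 134, 74. Grand total N = 208.
Expected counts (row total × column total / N):
  Pass, Lecture: 70×134/208 = 45.096
  Pass, Flipped: 70×74/208 = 24.904
  Fail, Lecture: 138×134/208 = 88.904
  Fail, Flipped: 138×74/208 = 49.096
Contributions (O − E)²/E:
  (39 − 45.096)²/45.096 = 0.8240
  (31 − 24.904)²/24.904 = 1.4922
  (95 − 88.904)²/88.904 = 0.4180
  (43 − 49.096)²/49.096 = 0.7569
χ² = 0.8240 + 1.4922 + 0.4180 + 0.7569 = 3.49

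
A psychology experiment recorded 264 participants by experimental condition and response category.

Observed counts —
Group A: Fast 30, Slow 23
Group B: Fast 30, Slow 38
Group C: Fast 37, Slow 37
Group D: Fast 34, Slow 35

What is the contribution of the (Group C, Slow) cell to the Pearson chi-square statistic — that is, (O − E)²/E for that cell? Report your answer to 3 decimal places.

Row total (Group C) = 74; column total (Slow) = 133; N = 264.
Expected count E = 74 × 133 / 264 = 37.2803.
Contribution = (O − E)²/E = (37 − 37.2803)² / 37.2803 = 0.002.

0.002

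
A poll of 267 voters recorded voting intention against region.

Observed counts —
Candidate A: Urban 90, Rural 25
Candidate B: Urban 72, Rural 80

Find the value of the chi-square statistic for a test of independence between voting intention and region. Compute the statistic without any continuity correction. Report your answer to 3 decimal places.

Row totals: 115, 152. Column totals: 162, 105. Grand total N = 267.
Expected counts (row total × column total / N):
  Candidate A, Urban: 115×162/267 = 69.7753
  Candidate A, Rural: 115×105/267 = 45.2247
  Candidate B, Urban: 152×162/267 = 92.2247
  Candidate B, Rural: 152×105/267 = 59.7753
Contributions (O − E)²/E:
  (90 − 69.7753)²/69.7753 = 5.8622
  (25 − 45.2247)²/45.2247 = 9.0446
  (72 − 92.2247)²/92.2247 = 4.4352
  (80 − 59.7753)²/59.7753 = 6.8429
χ² = 5.8622 + 9.0446 + 4.4352 + 6.8429 = 26.185

26.185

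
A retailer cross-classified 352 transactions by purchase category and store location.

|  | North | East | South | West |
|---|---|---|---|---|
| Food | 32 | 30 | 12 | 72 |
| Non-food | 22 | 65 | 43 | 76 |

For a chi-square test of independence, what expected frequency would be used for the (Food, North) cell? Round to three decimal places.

22.398

Row total (Food) = 146; column total (North) = 54; grand total N = 352.
Expected count = (row total × column total) / N = 146 × 54 / 352 = 22.398.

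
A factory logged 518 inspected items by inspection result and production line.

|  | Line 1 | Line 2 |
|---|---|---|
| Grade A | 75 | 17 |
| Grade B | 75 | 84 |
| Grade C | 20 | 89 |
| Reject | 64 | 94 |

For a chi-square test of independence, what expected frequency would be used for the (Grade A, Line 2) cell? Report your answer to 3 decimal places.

50.440

Row total (Grade A) = 92; column total (Line 2) = 284; grand total N = 518.
Expected count = (row total × column total) / N = 92 × 284 / 518 = 50.440.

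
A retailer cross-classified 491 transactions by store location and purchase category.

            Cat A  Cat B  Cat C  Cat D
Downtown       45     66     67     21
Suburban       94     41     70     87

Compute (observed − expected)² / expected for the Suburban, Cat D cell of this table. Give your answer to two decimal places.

8.07

Row total (Suburban) = 292; column total (Cat D) = 108; N = 491.
Expected count E = 292 × 108 / 491 = 64.228.
Contribution = (O − E)²/E = (87 − 64.228)² / 64.228 = 8.07.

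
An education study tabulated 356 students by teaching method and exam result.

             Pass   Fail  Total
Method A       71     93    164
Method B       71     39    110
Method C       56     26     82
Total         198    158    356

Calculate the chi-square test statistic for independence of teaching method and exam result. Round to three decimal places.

Grand total N = 356.
Expected counts (row total × column total / N):
  Method A, Pass: 164×198/356 = 91.2135
  Method A, Fail: 164×158/356 = 72.7865
  Method B, Pass: 110×198/356 = 61.1798
  Method B, Fail: 110×158/356 = 48.8202
  Method C, Pass: 82×198/356 = 45.6067
  Method C, Fail: 82×158/356 = 36.3933
Contributions (O − E)²/E:
  (71 − 91.2135)²/91.2135 = 4.4794
  (93 − 72.7865)²/72.7865 = 5.6135
  (71 − 61.1798)²/61.1798 = 1.5763
  (39 − 48.8202)²/48.8202 = 1.9753
  (56 − 45.6067)²/45.6067 = 2.3685
  (26 − 36.3933)²/36.3933 = 2.9681
χ² = 4.4794 + 5.6135 + 1.5763 + 1.9753 + 2.3685 + 2.9681 = 18.981

18.981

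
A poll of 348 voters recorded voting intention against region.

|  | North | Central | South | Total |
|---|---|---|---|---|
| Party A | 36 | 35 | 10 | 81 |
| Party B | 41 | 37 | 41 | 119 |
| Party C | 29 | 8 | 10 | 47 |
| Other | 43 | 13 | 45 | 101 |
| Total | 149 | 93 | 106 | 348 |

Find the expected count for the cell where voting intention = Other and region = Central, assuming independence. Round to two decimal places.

26.99

Row total (Other) = 101; column total (Central) = 93; grand total N = 348.
Expected count = (row total × column total) / N = 101 × 93 / 348 = 26.99.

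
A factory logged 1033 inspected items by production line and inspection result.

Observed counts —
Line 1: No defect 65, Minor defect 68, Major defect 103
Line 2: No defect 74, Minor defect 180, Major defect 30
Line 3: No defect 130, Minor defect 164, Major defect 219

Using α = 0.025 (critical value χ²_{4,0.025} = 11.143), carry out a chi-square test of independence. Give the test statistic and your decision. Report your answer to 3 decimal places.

118.510; reject H₀

Row totals: 236, 284, 513. Column totals: 269, 412, 352. Grand total N = 1033.
Expected counts (row total × column total / N):
  Line 1, No defect: 236×269/1033 = 61.4560
  Line 1, Minor defect: 236×412/1033 = 94.1258
  Line 1, Major defect: 236×352/1033 = 80.4182
  Line 2, No defect: 284×269/1033 = 73.9555
  Line 2, Minor defect: 284×412/1033 = 113.2701
  Line 2, Major defect: 284×352/1033 = 96.7744
  Line 3, No defect: 513×269/1033 = 133.5886
  Line 3, Minor defect: 513×412/1033 = 204.6041
  Line 3, Major defect: 513×352/1033 = 174.8074
Contributions (O − E)²/E:
  (65 − 61.4560)²/61.4560 = 0.2044
  (68 − 94.1258)²/94.1258 = 7.2515
  (103 − 80.4182)²/80.4182 = 6.3411
  (74 − 73.9555)²/73.9555 = 0.0000
  (180 − 113.2701)²/113.2701 = 39.3120
  (30 − 96.7744)²/96.7744 = 46.0744
  (130 − 133.5886)²/133.5886 = 0.0964
  (164 − 204.6041)²/204.6041 = 8.0580
  (219 − 174.8074)²/174.8074 = 11.1722
χ² = 0.2044 + 7.2515 + 6.3411 + 0.0000 + 39.3120 + 46.0744 + 0.0964 + 8.0580 + 11.1722 = 118.510
df = (3−1)(3−1) = 4. Since 118.510 > 11.143, reject the null hypothesis of independence at α = 0.025.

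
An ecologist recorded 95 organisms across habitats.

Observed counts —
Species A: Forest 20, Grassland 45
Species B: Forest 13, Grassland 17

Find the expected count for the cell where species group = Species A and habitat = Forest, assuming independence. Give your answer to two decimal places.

22.58

Row total (Species A) = 65; column total (Forest) = 33; grand total N = 95.
Expected count = (row total × column total) / N = 65 × 33 / 95 = 22.58.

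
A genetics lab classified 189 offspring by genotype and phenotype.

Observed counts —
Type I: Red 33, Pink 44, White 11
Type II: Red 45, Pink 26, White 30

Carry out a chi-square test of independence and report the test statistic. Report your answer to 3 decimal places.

Row totals: 88, 101. Column totals: 78, 70, 41. Grand total N = 189.
Expected counts (row total × column total / N):
  Type I, Red: 88×78/189 = 36.3175
  Type I, Pink: 88×70/189 = 32.5926
  Type I, White: 88×41/189 = 19.0899
  Type II, Red: 101×78/189 = 41.6825
  Type II, Pink: 101×70/189 = 37.4074
  Type II, White: 101×41/189 = 21.9101
Contributions (O − E)²/E:
  (33 − 36.3175)²/36.3175 = 0.3030
  (44 − 32.5926)²/32.5926 = 3.9926
  (11 − 19.0899)²/19.0899 = 3.4283
  (45 − 41.6825)²/41.6825 = 0.2640
  (26 − 37.4074)²/37.4074 = 3.4787
  (30 − 21.9101)²/21.9101 = 2.9870
χ² = 0.3030 + 3.9926 + 3.4283 + 0.2640 + 3.4787 + 2.9870 = 14.454

14.454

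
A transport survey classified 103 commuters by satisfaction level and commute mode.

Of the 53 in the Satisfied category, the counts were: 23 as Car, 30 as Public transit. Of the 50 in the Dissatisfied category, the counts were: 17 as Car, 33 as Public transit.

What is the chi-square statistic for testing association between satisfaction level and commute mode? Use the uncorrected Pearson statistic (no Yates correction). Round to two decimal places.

Row totals: 53, 50. Column totals: 40, 63. Grand total N = 103.
Expected counts (row total × column total / N):
  Satisfied, Car: 53×40/103 = 20.583
  Satisfied, Public transit: 53×63/103 = 32.417
  Dissatisfied, Car: 50×40/103 = 19.417
  Dissatisfied, Public transit: 50×63/103 = 30.583
Contributions (O − E)²/E:
  (23 − 20.583)²/20.583 = 0.2838
  (30 − 32.417)²/32.417 = 0.1802
  (17 − 19.417)²/19.417 = 0.3009
  (33 − 30.583)²/30.583 = 0.1910
χ² = 0.2838 + 0.1802 + 0.3009 + 0.1910 = 0.96

0.96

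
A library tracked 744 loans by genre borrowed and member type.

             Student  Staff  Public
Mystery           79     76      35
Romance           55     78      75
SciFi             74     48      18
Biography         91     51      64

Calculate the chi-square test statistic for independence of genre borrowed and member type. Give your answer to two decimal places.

48.01

Row totals: 190, 208, 140, 206. Column totals: 299, 253, 192. Grand total N = 744.
Expected counts (row total × column total / N):
  Mystery, Student: 190×299/744 = 76.358
  Mystery, Staff: 190×253/744 = 64.610
  Mystery, Public: 190×192/744 = 49.032
  Romance, Student: 208×299/744 = 83.591
  Romance, Staff: 208×253/744 = 70.731
  Romance, Public: 208×192/744 = 53.677
  SciFi, Student: 140×299/744 = 56.263
  SciFi, Staff: 140×253/744 = 47.608
  SciFi, Public: 140×192/744 = 36.129
  Biography, Student: 206×299/744 = 82.788
  Biography, Staff: 206×253/744 = 70.051
  Biography, Public: 206×192/744 = 53.161
Contributions (O − E)²/E:
  (79 − 76.358)²/76.358 = 0.0914
  (76 − 64.610)²/64.610 = 2.0079
  (35 − 49.032)²/49.032 = 4.0157
  (55 − 83.591)²/83.591 = 9.7791
  (78 − 70.731)²/70.731 = 0.7470
  (75 − 53.677)²/53.677 = 8.4705
  (74 − 56.263)²/56.263 = 5.5916
  (48 − 47.608)²/47.608 = 0.0032
  (18 − 36.129)²/36.129 = 9.0969
  (91 − 82.788)²/82.788 = 0.8146
  (51 − 70.051)²/70.051 = 5.1811
  (64 − 53.161)²/53.161 = 2.2100
χ² = 0.0914 + 2.0079 + 4.0157 + 9.7791 + 0.7470 + 8.4705 + 5.5916 + 0.0032 + 9.0969 + 0.8146 + 5.1811 + 2.2100 = 48.01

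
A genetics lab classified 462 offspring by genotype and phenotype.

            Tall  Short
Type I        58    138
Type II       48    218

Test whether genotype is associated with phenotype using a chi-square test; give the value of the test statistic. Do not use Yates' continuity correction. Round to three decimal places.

8.510

Row totals: 196, 266. Column totals: 106, 356. Grand total N = 462.
Expected counts (row total × column total / N):
  Type I, Tall: 196×106/462 = 44.9697
  Type I, Short: 196×356/462 = 151.0303
  Type II, Tall: 266×106/462 = 61.0303
  Type II, Short: 266×356/462 = 204.9697
Contributions (O − E)²/E:
  (58 − 44.9697)²/44.9697 = 3.7756
  (138 − 151.0303)²/151.0303 = 1.1242
  (48 − 61.0303)²/61.0303 = 2.7820
  (218 − 204.9697)²/204.9697 = 0.8284
χ² = 3.7756 + 1.1242 + 2.7820 + 0.8284 = 8.510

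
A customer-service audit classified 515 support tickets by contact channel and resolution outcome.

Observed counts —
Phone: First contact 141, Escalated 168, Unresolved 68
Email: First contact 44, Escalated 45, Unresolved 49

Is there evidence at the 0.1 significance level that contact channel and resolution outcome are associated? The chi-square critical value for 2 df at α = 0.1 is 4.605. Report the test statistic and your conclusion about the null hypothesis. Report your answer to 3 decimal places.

Row totals: 377, 138. Column totals: 185, 213, 117. Grand total N = 515.
Expected counts (row total × column total / N):
  Phone, First contact: 377×185/515 = 135.4272
  Phone, Escalated: 377×213/515 = 155.9243
  Phone, Unresolved: 377×117/515 = 85.6485
  Email, First contact: 138×185/515 = 49.5728
  Email, Escalated: 138×213/515 = 57.0757
  Email, Unresolved: 138×117/515 = 31.3515
Contributions (O − E)²/E:
  (141 − 135.4272)²/135.4272 = 0.2293
  (168 − 155.9243)²/155.9243 = 0.9352
  (68 − 85.6485)²/85.6485 = 3.6366
  (44 − 49.5728)²/49.5728 = 0.6265
  (45 − 57.0757)²/57.0757 = 2.5549
  (49 − 31.3515)²/31.3515 = 9.9348
χ² = 0.2293 + 0.9352 + 3.6366 + 0.6265 + 2.5549 + 9.9348 = 17.917
df = (2−1)(3−1) = 2. Since 17.917 > 4.605, reject the null hypothesis of independence at α = 0.1.

17.917; reject H₀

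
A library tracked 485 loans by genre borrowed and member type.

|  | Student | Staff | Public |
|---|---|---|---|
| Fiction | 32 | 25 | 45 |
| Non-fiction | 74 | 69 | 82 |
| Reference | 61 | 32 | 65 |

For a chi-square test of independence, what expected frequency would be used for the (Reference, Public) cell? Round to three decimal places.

Row total (Reference) = 158; column total (Public) = 192; grand total N = 485.
Expected count = (row total × column total) / N = 158 × 192 / 485 = 62.548.

62.548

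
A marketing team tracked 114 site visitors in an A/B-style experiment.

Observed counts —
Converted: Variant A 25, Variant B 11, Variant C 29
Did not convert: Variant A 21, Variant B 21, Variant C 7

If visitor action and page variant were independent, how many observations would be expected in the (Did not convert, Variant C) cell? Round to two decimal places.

Row total (Did not convert) = 49; column total (Variant C) = 36; grand total N = 114.
Expected count = (row total × column total) / N = 49 × 36 / 114 = 15.47.

15.47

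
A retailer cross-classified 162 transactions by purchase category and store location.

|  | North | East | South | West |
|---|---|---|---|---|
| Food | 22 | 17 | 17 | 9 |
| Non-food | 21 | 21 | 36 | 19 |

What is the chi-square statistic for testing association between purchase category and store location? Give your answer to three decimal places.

Row totals: 65, 97. Column totals: 43, 38, 53, 28. Grand total N = 162.
Expected counts (row total × column total / N):
  Food, North: 65×43/162 = 17.2531
  Food, East: 65×38/162 = 15.2469
  Food, South: 65×53/162 = 21.2654
  Food, West: 65×28/162 = 11.2346
  Non-food, North: 97×43/162 = 25.7469
  Non-food, East: 97×38/162 = 22.7531
  Non-food, South: 97×53/162 = 31.7346
  Non-food, West: 97×28/162 = 16.7654
Contributions (O − E)²/E:
  (22 − 17.2531)²/17.2531 = 1.3060
  (17 − 15.2469)²/15.2469 = 0.2016
  (17 − 21.2654)²/21.2654 = 0.8556
  (9 − 11.2346)²/11.2346 = 0.4445
  (21 − 25.7469)²/25.7469 = 0.8752
  (21 − 22.7531)²/22.7531 = 0.1351
  (36 − 31.7346)²/31.7346 = 0.5733
  (19 − 16.7654)²/16.7654 = 0.2978
χ² = 1.3060 + 0.2016 + 0.8556 + 0.4445 + 0.8752 + 0.1351 + 0.5733 + 0.2978 = 4.689

4.689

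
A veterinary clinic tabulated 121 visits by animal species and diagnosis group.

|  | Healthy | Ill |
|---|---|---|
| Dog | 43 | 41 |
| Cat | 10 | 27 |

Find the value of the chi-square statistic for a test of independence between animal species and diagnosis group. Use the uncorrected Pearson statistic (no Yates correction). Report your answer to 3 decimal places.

6.093

Row totals: 84, 37. Column totals: 53, 68. Grand total N = 121.
Expected counts (row total × column total / N):
  Dog, Healthy: 84×53/121 = 36.7934
  Dog, Ill: 84×68/121 = 47.2066
  Cat, Healthy: 37×53/121 = 16.2066
  Cat, Ill: 37×68/121 = 20.7934
Contributions (O − E)²/E:
  (43 − 36.7934)²/36.7934 = 1.0470
  (41 − 47.2066)²/47.2066 = 0.8160
  (10 − 16.2066)²/16.2066 = 2.3769
  (27 − 20.7934)²/20.7934 = 1.8526
χ² = 1.0470 + 0.8160 + 2.3769 + 1.8526 = 6.093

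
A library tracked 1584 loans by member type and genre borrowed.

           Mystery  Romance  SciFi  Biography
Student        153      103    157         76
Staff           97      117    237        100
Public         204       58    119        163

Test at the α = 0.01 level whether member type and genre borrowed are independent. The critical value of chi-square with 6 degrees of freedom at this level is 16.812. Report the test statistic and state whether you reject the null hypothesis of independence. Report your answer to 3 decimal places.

128.900; reject H₀

Row totals: 489, 551, 544. Column totals: 454, 278, 513, 339. Grand total N = 1584.
Expected counts (row total × column total / N):
  Student, Mystery: 489×454/1584 = 140.1553
  Student, Romance: 489×278/1584 = 85.8220
  Student, SciFi: 489×513/1584 = 158.3693
  Student, Biography: 489×339/1584 = 104.6534
  Staff, Mystery: 551×454/1584 = 157.9255
  Staff, Romance: 551×278/1584 = 96.7033
  Staff, SciFi: 551×513/1584 = 178.4489
  Staff, Biography: 551×339/1584 = 117.9223
  Public, Mystery: 544×454/1584 = 155.9192
  Public, Romance: 544×278/1584 = 95.4747
  Public, SciFi: 544×513/1584 = 176.1818
  Public, Biography: 544×339/1584 = 116.4242
Contributions (O − E)²/E:
  (153 − 140.1553)²/140.1553 = 1.1772
  (103 − 85.8220)²/85.8220 = 3.4383
  (157 − 158.3693)²/158.3693 = 0.0118
  (76 − 104.6534)²/104.6534 = 7.8451
  (97 − 157.9255)²/157.9255 = 23.5042
  (117 − 96.7033)²/96.7033 = 4.2600
  (237 − 178.4489)²/178.4489 = 19.2113
  (100 − 117.9223)²/117.9223 = 2.7239
  (204 − 155.9192)²/155.9192 = 14.8267
  (58 − 95.4747)²/95.4747 = 14.7092
  (119 − 176.1818)²/176.1818 = 18.5590
  (163 − 116.4242)²/116.4242 = 18.6328
χ² = 1.1772 + 3.4383 + 0.0118 + 7.8451 + 23.5042 + 4.2600 + 19.2113 + 2.7239 + 14.8267 + 14.7092 + 18.5590 + 18.6328 = 128.900
df = (3−1)(4−1) = 6. Since 128.900 > 16.812, reject the null hypothesis of independence at α = 0.01.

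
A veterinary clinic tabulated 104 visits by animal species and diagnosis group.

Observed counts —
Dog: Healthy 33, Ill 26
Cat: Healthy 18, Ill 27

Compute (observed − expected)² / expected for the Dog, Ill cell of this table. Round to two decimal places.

Row total (Dog) = 59; column total (Ill) = 53; N = 104.
Expected count E = 59 × 53 / 104 = 30.067.
Contribution = (O − E)²/E = (26 − 30.067)² / 30.067 = 0.55.

0.55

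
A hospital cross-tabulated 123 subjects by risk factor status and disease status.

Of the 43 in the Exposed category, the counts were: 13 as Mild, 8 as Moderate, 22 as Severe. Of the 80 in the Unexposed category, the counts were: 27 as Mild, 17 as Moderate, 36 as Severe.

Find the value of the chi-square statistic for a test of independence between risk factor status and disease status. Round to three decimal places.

0.428

Row totals: 43, 80. Column totals: 40, 25, 58. Grand total N = 123.
Expected counts (row total × column total / N):
  Exposed, Mild: 43×40/123 = 13.9837
  Exposed, Moderate: 43×25/123 = 8.7398
  Exposed, Severe: 43×58/123 = 20.2764
  Unexposed, Mild: 80×40/123 = 26.0163
  Unexposed, Moderate: 80×25/123 = 16.2602
  Unexposed, Severe: 80×58/123 = 37.7236
Contributions (O − E)²/E:
  (13 − 13.9837)²/13.9837 = 0.0692
  (8 − 8.7398)²/8.7398 = 0.0626
  (22 − 20.2764)²/20.2764 = 0.1465
  (27 − 26.0163)²/26.0163 = 0.0372
  (17 − 16.2602)²/16.2602 = 0.0337
  (36 − 37.7236)²/37.7236 = 0.0788
χ² = 0.0692 + 0.0626 + 0.1465 + 0.0372 + 0.0337 + 0.0788 = 0.428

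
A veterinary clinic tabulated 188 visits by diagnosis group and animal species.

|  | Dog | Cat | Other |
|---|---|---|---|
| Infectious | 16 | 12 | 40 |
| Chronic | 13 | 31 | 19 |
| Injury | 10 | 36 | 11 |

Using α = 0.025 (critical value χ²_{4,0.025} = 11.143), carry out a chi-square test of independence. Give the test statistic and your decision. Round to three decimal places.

Row totals: 68, 63, 57. Column totals: 39, 79, 70. Grand total N = 188.
Expected counts (row total × column total / N):
  Infectious, Dog: 68×39/188 = 14.1064
  Infectious, Cat: 68×79/188 = 28.5745
  Infectious, Other: 68×70/188 = 25.3191
  Chronic, Dog: 63×39/188 = 13.0691
  Chronic, Cat: 63×79/188 = 26.4734
  Chronic, Other: 63×70/188 = 23.4574
  Injury, Dog: 57×39/188 = 11.8245
  Injury, Cat: 57×79/188 = 23.9521
  Injury, Other: 57×70/188 = 21.2234
Contributions (O − E)²/E:
  (16 − 14.1064)²/14.1064 = 0.2542
  (12 − 28.5745)²/28.5745 = 9.6140
  (40 − 25.3191)²/25.3191 = 8.5125
  (13 − 13.0691)²/13.0691 = 0.0004
  (31 − 26.4734)²/26.4734 = 0.7740
  (19 − 23.4574)²/23.4574 = 0.8470
  (10 − 11.8245)²/11.8245 = 0.2815
  (36 − 23.9521)²/23.9521 = 6.0601
  (11 − 21.2234)²/21.2234 = 4.9247
χ² = 0.2542 + 9.6140 + 8.5125 + 0.0004 + 0.7740 + 0.8470 + 0.2815 + 6.0601 + 4.9247 = 31.268
df = (3−1)(3−1) = 4. Since 31.268 > 11.143, reject the null hypothesis of independence at α = 0.025.

31.268; reject H₀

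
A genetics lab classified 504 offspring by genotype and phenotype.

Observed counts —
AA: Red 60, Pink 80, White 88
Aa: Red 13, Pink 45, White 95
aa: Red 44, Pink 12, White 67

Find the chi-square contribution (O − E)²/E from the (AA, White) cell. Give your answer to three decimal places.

Row total (AA) = 228; column total (White) = 250; N = 504.
Expected count E = 228 × 250 / 504 = 113.09524.
Contribution = (O − E)²/E = (88 − 113.09524)² / 113.09524 = 5.569.

5.569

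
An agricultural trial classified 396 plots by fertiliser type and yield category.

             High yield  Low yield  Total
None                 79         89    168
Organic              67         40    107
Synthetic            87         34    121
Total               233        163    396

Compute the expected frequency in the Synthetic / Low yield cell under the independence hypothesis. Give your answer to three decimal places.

49.806

Row total (Synthetic) = 121; column total (Low yield) = 163; grand total N = 396.
Expected count = (row total × column total) / N = 121 × 163 / 396 = 49.806.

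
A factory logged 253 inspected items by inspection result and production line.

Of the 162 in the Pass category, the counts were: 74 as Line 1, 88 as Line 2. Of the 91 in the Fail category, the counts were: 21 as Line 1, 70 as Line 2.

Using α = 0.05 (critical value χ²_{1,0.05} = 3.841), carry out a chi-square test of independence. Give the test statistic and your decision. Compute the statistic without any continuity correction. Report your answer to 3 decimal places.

Row totals: 162, 91. Column totals: 95, 158. Grand total N = 253.
Expected counts (row total × column total / N):
  Pass, Line 1: 162×95/253 = 60.8300
  Pass, Line 2: 162×158/253 = 101.1700
  Fail, Line 1: 91×95/253 = 34.1700
  Fail, Line 2: 91×158/253 = 56.8300
Contributions (O − E)²/E:
  (74 − 60.8300)²/60.8300 = 2.8514
  (88 − 101.1700)²/101.1700 = 1.7144
  (21 − 34.1700)²/34.1700 = 5.0761
  (70 − 56.8300)²/56.8300 = 3.0521
χ² = 2.8514 + 1.7144 + 5.0761 + 3.0521 = 12.694
df = (2−1)(2−1) = 1. Since 12.694 > 3.841, reject the null hypothesis of independence at α = 0.05.

12.694; reject H₀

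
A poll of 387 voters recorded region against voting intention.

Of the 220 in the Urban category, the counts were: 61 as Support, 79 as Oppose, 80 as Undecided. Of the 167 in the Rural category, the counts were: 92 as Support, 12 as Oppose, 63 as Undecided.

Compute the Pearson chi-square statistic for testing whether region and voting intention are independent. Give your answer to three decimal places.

51.336

Row totals: 220, 167. Column totals: 153, 91, 143. Grand total N = 387.
Expected counts (row total × column total / N):
  Urban, Support: 220×153/387 = 86.97674
  Urban, Oppose: 220×91/387 = 51.73127
  Urban, Undecided: 220×143/387 = 81.29199
  Rural, Support: 167×153/387 = 66.02326
  Rural, Oppose: 167×91/387 = 39.26873
  Rural, Undecided: 167×143/387 = 61.70801
Contributions (O − E)²/E:
  (61 − 86.97674)²/86.97674 = 7.7583
  (79 − 51.73127)²/51.73127 = 14.3740
  (80 − 81.29199)²/81.29199 = 0.0205
  (92 − 66.02326)²/66.02326 = 10.2205
  (12 − 39.26873)²/39.26873 = 18.9358
  (63 − 61.70801)²/61.70801 = 0.0271
χ² = 7.7583 + 14.3740 + 0.0205 + 10.2205 + 18.9358 + 0.0271 = 51.336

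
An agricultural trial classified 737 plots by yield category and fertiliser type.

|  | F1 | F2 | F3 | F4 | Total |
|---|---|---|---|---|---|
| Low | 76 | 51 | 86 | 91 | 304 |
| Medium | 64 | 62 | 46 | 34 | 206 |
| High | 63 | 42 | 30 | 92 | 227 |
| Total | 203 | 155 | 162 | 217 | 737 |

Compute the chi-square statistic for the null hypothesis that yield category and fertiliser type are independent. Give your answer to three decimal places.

Grand total N = 737.
Expected counts (row total × column total / N):
  Low, F1: 304×203/737 = 83.734057
  Low, F2: 304×155/737 = 63.934871
  Low, F3: 304×162/737 = 66.822252
  Low, F4: 304×217/737 = 89.508820
  Medium, F1: 206×203/737 = 56.740841
  Medium, F2: 206×155/737 = 43.324288
  Medium, F3: 206×162/737 = 45.280868
  Medium, F4: 206×217/737 = 60.654003
  High, F1: 227×203/737 = 62.525102
  High, F2: 227×155/737 = 47.740841
  High, F3: 227×162/737 = 49.896879
  High, F4: 227×217/737 = 66.837178
Contributions (O − E)²/E:
  (76 − 83.734057)²/83.734057 = 0.7144
  (51 − 63.934871)²/63.934871 = 2.6169
  (86 − 66.822252)²/66.822252 = 5.5039
  (91 − 89.508820)²/89.508820 = 0.0248
  (64 − 56.740841)²/56.740841 = 0.9287
  (62 − 43.324288)²/43.324288 = 8.0505
  (46 − 45.280868)²/45.280868 = 0.0114
  (34 − 60.654003)²/60.654003 = 11.7129
  (63 − 62.525102)²/62.525102 = 0.0036
  (42 − 47.740841)²/47.740841 = 0.6903
  (30 − 49.896879)²/49.896879 = 7.9341
  (92 − 66.837178)²/66.837178 = 9.4733
χ² = 0.7144 + 2.6169 + 5.5039 + 0.0248 + 0.9287 + 8.0505 + 0.0114 + 11.7129 + 0.0036 + 0.6903 + 7.9341 + 9.4733 = 47.665

47.665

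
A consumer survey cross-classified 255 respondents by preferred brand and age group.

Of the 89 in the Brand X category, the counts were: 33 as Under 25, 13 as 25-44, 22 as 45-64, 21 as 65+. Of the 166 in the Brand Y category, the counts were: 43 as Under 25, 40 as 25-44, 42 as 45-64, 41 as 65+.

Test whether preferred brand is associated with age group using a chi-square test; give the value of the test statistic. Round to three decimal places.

Row totals: 89, 166. Column totals: 76, 53, 64, 62. Grand total N = 255.
Expected counts (row total × column total / N):
  Brand X, Under 25: 89×76/255 = 26.5255
  Brand X, 25-44: 89×53/255 = 18.4980
  Brand X, 45-64: 89×64/255 = 22.3373
  Brand X, 65+: 89×62/255 = 21.6392
  Brand Y, Under 25: 166×76/255 = 49.4745
  Brand Y, 25-44: 166×53/255 = 34.5020
  Brand Y, 45-64: 166×64/255 = 41.6627
  Brand Y, 65+: 166×62/255 = 40.3608
Contributions (O − E)²/E:
  (33 − 26.5255)²/26.5255 = 1.5803
  (13 − 18.4980)²/18.4980 = 1.6341
  (22 − 22.3373)²/22.3373 = 0.0051
  (21 − 21.6392)²/21.6392 = 0.0189
  (43 − 49.4745)²/49.4745 = 0.8473
  (40 − 34.5020)²/34.5020 = 0.8761
  (42 − 41.6627)²/41.6627 = 0.0027
  (41 − 40.3608)²/40.3608 = 0.0101
χ² = 1.5803 + 1.6341 + 0.0051 + 0.0189 + 0.8473 + 0.8761 + 0.0027 + 0.0101 = 4.975

4.975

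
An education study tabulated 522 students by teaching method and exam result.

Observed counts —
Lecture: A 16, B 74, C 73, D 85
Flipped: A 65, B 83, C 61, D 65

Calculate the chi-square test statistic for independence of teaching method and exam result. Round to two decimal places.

Row totals: 248, 274. Column totals: 81, 157, 134, 150. Grand total N = 522.
Expected counts (row total × column total / N):
  Lecture, A: 248×81/522 = 38.483
  Lecture, B: 248×157/522 = 74.590
  Lecture, C: 248×134/522 = 63.663
  Lecture, D: 248×150/522 = 71.264
  Flipped, A: 274×81/522 = 42.517
  Flipped, B: 274×157/522 = 82.410
  Flipped, C: 274×134/522 = 70.337
  Flipped, D: 274×150/522 = 78.736
Contributions (O − E)²/E:
  (16 − 38.483)²/38.483 = 13.1353
  (74 − 74.590)²/74.590 = 0.0047
  (73 − 63.663)²/63.663 = 1.3694
  (85 − 71.264)²/71.264 = 2.6476
  (65 − 42.517)²/42.517 = 11.8890
  (83 − 82.410)²/82.410 = 0.0042
  (61 − 70.337)²/70.337 = 1.2395
  (65 − 78.736)²/78.736 = 2.3963
χ² = 13.1353 + 0.0047 + 1.3694 + 2.6476 + 11.8890 + 0.0042 + 1.2395 + 2.3963 = 32.69

32.69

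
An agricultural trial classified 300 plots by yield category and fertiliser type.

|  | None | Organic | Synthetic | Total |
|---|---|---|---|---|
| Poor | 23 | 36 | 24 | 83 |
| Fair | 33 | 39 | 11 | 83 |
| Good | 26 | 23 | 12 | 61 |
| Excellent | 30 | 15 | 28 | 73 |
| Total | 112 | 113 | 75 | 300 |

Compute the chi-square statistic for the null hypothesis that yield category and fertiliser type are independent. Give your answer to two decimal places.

Grand total N = 300.
Expected counts (row total × column total / N):
  Poor, None: 83×112/300 = 30.987
  Poor, Organic: 83×113/300 = 31.263
  Poor, Synthetic: 83×75/300 = 20.750
  Fair, None: 83×112/300 = 30.987
  Fair, Organic: 83×113/300 = 31.263
  Fair, Synthetic: 83×75/300 = 20.750
  Good, None: 61×112/300 = 22.773
  Good, Organic: 61×113/300 = 22.977
  Good, Synthetic: 61×75/300 = 15.250
  Excellent, None: 73×112/300 = 27.253
  Excellent, Organic: 73×113/300 = 27.497
  Excellent, Synthetic: 73×75/300 = 18.250
Contributions (O − E)²/E:
  (23 − 30.987)²/30.987 = 2.0587
  (36 − 31.263)²/31.263 = 0.7178
  (24 − 20.750)²/20.750 = 0.5090
  (33 − 30.987)²/30.987 = 0.1308
  (39 − 31.263)²/31.263 = 1.9148
  (11 − 20.750)²/20.750 = 4.5813
  (26 − 22.773)²/22.773 = 0.4573
  (23 − 22.977)²/22.977 = 0.0000
  (12 − 15.250)²/15.250 = 0.6926
  (30 − 27.253)²/27.253 = 0.2769
  (15 − 27.497)²/27.497 = 5.6797
  (28 − 18.250)²/18.250 = 5.2089
χ² = 2.0587 + 0.7178 + 0.5090 + 0.1308 + 1.9148 + 4.5813 + 0.4573 + 0.0000 + 0.6926 + 0.2769 + 5.6797 + 5.2089 = 22.23

22.23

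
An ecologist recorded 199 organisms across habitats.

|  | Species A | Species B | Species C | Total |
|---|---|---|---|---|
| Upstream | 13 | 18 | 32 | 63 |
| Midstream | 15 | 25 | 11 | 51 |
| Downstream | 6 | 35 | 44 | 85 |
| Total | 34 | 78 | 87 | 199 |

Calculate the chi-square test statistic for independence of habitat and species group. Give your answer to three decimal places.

20.860

Grand total N = 199.
Expected counts (row total × column total / N):
  Upstream, Species A: 63×34/199 = 10.76382
  Upstream, Species B: 63×78/199 = 24.69347
  Upstream, Species C: 63×87/199 = 27.54271
  Midstream, Species A: 51×34/199 = 8.71357
  Midstream, Species B: 51×78/199 = 19.98995
  Midstream, Species C: 51×87/199 = 22.29648
  Downstream, Species A: 85×34/199 = 14.52261
  Downstream, Species B: 85×78/199 = 33.31658
  Downstream, Species C: 85×87/199 = 37.16080
Contributions (O − E)²/E:
  (13 − 10.76382)²/10.76382 = 0.4646
  (18 − 24.69347)²/24.69347 = 1.8143
  (32 − 27.54271)²/27.54271 = 0.7213
  (15 − 8.71357)²/8.71357 = 4.5354
  (25 − 19.98995)²/19.98995 = 1.2557
  (11 − 22.29648)²/22.29648 = 5.7233
  (6 − 14.52261)²/14.52261 = 5.0015
  (35 − 33.31658)²/33.31658 = 0.0851
  (44 − 37.16080)²/37.16080 = 1.2587
χ² = 0.4646 + 1.8143 + 0.7213 + 4.5354 + 1.2557 + 5.7233 + 5.0015 + 0.0851 + 1.2587 = 20.860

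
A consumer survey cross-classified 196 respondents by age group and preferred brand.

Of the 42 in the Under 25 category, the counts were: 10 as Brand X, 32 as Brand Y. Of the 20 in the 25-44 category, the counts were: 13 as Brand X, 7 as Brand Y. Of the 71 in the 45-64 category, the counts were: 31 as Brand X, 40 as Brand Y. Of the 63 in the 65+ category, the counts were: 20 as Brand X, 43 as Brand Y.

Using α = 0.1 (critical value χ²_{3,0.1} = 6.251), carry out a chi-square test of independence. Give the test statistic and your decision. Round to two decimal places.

Row totals: 42, 20, 71, 63. Column totals: 74, 122. Grand total N = 196.
Expected counts (row total × column total / N):
  Under 25, Brand X: 42×74/196 = 15.8571
  Under 25, Brand Y: 42×122/196 = 26.1429
  25-44, Brand X: 20×74/196 = 7.5510
  25-44, Brand Y: 20×122/196 = 12.4490
  45-64, Brand X: 71×74/196 = 26.8061
  45-64, Brand Y: 71×122/196 = 44.1939
  65+, Brand X: 63×74/196 = 23.7857
  65+, Brand Y: 63×122/196 = 39.2143
Contributions (O − E)²/E:
  (10 − 15.8571)²/15.8571 = 2.1634
  (32 − 26.1429)²/26.1429 = 1.3122
  (13 − 7.5510)²/7.5510 = 3.9321
  (7 − 12.4490)²/12.4490 = 2.3851
  (31 − 26.8061)²/26.8061 = 0.6561
  (40 − 44.1939)²/44.1939 = 0.3980
  (20 − 23.7857)²/23.7857 = 0.6025
  (43 − 39.2143)²/39.2143 = 0.3655
χ² = 2.1634 + 1.3122 + 3.9321 + 2.3851 + 0.6561 + 0.3980 + 0.6025 + 0.3655 = 11.81
df = (4−1)(2−1) = 3. Since 11.81 > 6.251, reject the null hypothesis of independence at α = 0.1.

11.81; reject H₀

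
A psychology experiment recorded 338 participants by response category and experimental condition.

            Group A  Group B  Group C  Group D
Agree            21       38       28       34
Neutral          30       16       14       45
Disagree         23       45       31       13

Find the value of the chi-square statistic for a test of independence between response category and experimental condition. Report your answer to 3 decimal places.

40.037

Row totals: 121, 105, 112. Column totals: 74, 99, 73, 92. Grand total N = 338.
Expected counts (row total × column total / N):
  Agree, Group A: 121×74/338 = 26.4911
  Agree, Group B: 121×99/338 = 35.4408
  Agree, Group C: 121×73/338 = 26.1331
  Agree, Group D: 121×92/338 = 32.9349
  Neutral, Group A: 105×74/338 = 22.9882
  Neutral, Group B: 105×99/338 = 30.7544
  Neutral, Group C: 105×73/338 = 22.6775
  Neutral, Group D: 105×92/338 = 28.5799
  Disagree, Group A: 112×74/338 = 24.5207
  Disagree, Group B: 112×99/338 = 32.8047
  Disagree, Group C: 112×73/338 = 24.1893
  Disagree, Group D: 112×92/338 = 30.4852
Contributions (O − E)²/E:
  (21 − 26.4911)²/26.4911 = 1.1382
  (38 − 35.4408)²/35.4408 = 0.1848
  (28 − 26.1331)²/26.1331 = 0.1334
  (34 − 32.9349)²/32.9349 = 0.0344
  (30 − 22.9882)²/22.9882 = 2.1387
  (16 − 30.7544)²/30.7544 = 7.0784
  (14 − 22.6775)²/22.6775 = 3.3204
  (45 − 28.5799)²/28.5799 = 9.4339
  (23 − 24.5207)²/24.5207 = 0.0943
  (45 − 32.8047)²/32.8047 = 4.5337
  (31 − 24.1893)²/24.1893 = 1.9176
  (13 − 30.4852)²/30.4852 = 10.0289
χ² = 1.1382 + 0.1848 + 0.1334 + 0.0344 + 2.1387 + 7.0784 + 3.3204 + 9.4339 + 0.0943 + 4.5337 + 1.9176 + 10.0289 = 40.037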